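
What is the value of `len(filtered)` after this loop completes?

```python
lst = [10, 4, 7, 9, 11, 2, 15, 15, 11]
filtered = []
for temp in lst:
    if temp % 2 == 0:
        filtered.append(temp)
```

Count even numbers in [10, 4, 7, 9, 11, 2, 15, 15, 11]
`filtered` takes the values: [] → [10] → [10, 4] → [10, 4, 2]
So `len(filtered)` = 3

Answer: 3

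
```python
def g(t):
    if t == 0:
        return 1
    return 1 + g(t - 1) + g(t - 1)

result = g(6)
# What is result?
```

g(t) = 1 + 2·g(t-1), g(0)=1. Closed form: (1+1)·2^6 - 1 = 127.

Answer: 127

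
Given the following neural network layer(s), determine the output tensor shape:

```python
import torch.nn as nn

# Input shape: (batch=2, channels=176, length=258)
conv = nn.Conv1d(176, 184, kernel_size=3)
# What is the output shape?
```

Input: (2, 176, 258) -> Output: (2, 184, 256)

Answer: (2, 184, 256)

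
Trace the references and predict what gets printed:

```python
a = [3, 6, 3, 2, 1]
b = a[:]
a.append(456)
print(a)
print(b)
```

Key concept: slice [:] creates copy.
Step by step:
`a = [3, 6, 3, 2, 1]` → a = [3, 6, 3, 2, 1]
`b = a[:]` → b = [3, 6, 3, 2, 1]
`a.append(456)` → a = [3, 6, 3, 2, 1, 456]
`print(a)` → prints [3, 6, 3, 2, 1, 456]
`print(b)` → prints [3, 6, 3, 2, 1]

Answer:
[3, 6, 3, 2, 1, 456]
[3, 6, 3, 2, 1]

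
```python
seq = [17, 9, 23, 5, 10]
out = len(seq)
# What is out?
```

Trace:
`seq = [17, 9, 23, 5, 10]` → seq = [17, 9, 23, 5, 10]
`out = len(seq)` → out = 5
So out = 5

Answer: 5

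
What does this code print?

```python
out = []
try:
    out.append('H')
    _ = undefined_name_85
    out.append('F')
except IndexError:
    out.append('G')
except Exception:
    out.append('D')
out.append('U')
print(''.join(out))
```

Execution trace: 'H' (try body) → 'D' (except Exception) → 'U' (after the try/except). Output: HDU

Answer: HDU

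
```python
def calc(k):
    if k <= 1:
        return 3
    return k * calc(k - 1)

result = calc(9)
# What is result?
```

calc(9) = 9 * 8 * 7 * 6 * 5 * 4 * 3 * 2 * 3 = 1088640

Answer: 1088640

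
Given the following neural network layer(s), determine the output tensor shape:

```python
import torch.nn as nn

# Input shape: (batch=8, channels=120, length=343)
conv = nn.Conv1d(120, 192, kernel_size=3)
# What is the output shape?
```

Input: (8, 120, 343) -> Output: (8, 192, 341)

Answer: (8, 192, 341)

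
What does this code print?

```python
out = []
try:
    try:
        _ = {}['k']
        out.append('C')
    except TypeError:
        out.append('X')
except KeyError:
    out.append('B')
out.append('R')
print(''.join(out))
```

Execution trace: 'B' (outer except KeyError) → 'R' (after the try/except). Output: BR

Answer: BR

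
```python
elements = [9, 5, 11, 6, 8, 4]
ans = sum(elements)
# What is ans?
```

Trace:
`elements = [9, 5, 11, 6, 8, 4]` → elements = [9, 5, 11, 6, 8, 4]
`ans = sum(elements)` → ans = 43
So ans = 43

Answer: 43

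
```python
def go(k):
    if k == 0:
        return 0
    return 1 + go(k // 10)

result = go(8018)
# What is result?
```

Count of digits of 8018: 4

Answer: 4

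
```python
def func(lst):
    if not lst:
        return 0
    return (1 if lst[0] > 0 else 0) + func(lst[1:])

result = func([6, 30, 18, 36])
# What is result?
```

Count of positive elements in [6, 30, 18, 36] = 4

Answer: 4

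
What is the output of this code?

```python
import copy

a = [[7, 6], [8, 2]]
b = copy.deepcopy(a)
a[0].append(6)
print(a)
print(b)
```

Key concept: deep copy is fully independent.
Step by step:
`a = [[7, 6], [8, 2]]` → a = [[7, 6], [8, 2]]
`b = copy.deepcopy(a)` → b = [[7, 6], [8, 2]]
`a[0].append(6)` → a = [[7, 6, 6], [8, 2]]
`print(a)` → prints [[7, 6, 6], [8, 2]]
`print(b)` → prints [[7, 6], [8, 2]]

Answer:
[[7, 6, 6], [8, 2]]
[[7, 6], [8, 2]]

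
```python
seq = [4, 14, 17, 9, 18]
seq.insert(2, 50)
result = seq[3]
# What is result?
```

Trace:
`seq = [4, 14, 17, 9, 18]` → seq = [4, 14, 17, 9, 18]
`seq.insert(2, 50)` → seq = [4, 14, 50, 17, 9, 18]
`result = seq[3]` → result = 17
So result = 17

Answer: 17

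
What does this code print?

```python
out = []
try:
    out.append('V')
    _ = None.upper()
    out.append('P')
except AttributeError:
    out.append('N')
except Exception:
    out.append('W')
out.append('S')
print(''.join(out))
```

Execution trace: 'V' (try body) → 'N' (except AttributeError) → 'S' (after the try/except). Output: VNS

Answer: VNS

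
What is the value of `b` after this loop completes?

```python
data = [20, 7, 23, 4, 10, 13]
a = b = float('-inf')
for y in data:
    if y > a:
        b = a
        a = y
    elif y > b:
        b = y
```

Second largest (with repeats) in [20, 7, 23, 4, 10, 13]
`b` takes the values: -inf → 7 → 20

Answer: 20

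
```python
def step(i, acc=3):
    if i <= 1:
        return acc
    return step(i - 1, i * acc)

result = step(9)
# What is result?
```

Accumulator trace (n, acc): (9, 3) -> (8, 27) -> (7, 216) -> (6, 1512) -> (5, 9072) -> (4, 45360) -> (3, 181440) -> (2, 544320) -> (1, 1088640) -> return 1088640

Answer: 1088640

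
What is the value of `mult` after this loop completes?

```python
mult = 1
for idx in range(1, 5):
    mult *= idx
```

4! = 24
`mult` takes the values: 1 → 2 → 6 → 24

Answer: 24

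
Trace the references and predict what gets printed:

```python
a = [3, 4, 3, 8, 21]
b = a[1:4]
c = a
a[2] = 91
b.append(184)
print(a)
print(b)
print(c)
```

Key concept: slice vs alias.
Step by step:
`a = [3, 4, 3, 8, 21]` → a = [3, 4, 3, 8, 21]
`b = a[1:4]` → b = [4, 3, 8]
`c = a` → c = [3, 4, 3, 8, 21] (same object as a)
`a[2] = 91` → a = [3, 4, 91, 8, 21] (same object as c); c = [3, 4, 91, 8, 21] (same object as a)
`b.append(184)` → b = [4, 3, 8, 184]
`print(a)` → prints [3, 4, 91, 8, 21]
`print(b)` → prints [4, 3, 8, 184]
`print(c)` → prints [3, 4, 91, 8, 21]

Answer:
[3, 4, 91, 8, 21]
[4, 3, 8, 184]
[3, 4, 91, 8, 21]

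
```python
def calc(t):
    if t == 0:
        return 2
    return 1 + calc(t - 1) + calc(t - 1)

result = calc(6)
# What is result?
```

calc(t) = 1 + 2·calc(t-1), calc(0)=2. Closed form: (2+1)·2^6 - 1 = 191.

Answer: 191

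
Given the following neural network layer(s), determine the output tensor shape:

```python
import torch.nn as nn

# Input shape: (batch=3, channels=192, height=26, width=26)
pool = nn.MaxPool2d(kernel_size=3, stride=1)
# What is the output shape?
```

Input: (3, 192, 26, 26) -> Output: (3, 192, 24, 24)

Answer: (3, 192, 24, 24)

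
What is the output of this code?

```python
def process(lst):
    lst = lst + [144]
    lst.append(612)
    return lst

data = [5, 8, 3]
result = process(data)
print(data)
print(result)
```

Key concept: rebinding parameter vs mutation.
Step by step:
`data = [5, 8, 3]` → data = [5, 8, 3]
`result = process(data)` → result = [5, 8, 3, 144, 612]
`print(data)` → prints [5, 8, 3]
`print(result)` → prints [5, 8, 3, 144, 612]

Answer:
[5, 8, 3]
[5, 8, 3, 144, 612]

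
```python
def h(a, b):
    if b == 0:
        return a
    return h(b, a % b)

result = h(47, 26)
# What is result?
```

h(47, 26) -> h(26, 21) -> h(21, 5) -> h(5, 1) -> h(1, 0) -> 1

Answer: 1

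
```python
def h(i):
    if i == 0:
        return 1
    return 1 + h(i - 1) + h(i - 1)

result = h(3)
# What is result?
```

h(i) = 1 + 2·h(i-1), h(0)=1. Closed form: (1+1)·2^3 - 1 = 15.

Answer: 15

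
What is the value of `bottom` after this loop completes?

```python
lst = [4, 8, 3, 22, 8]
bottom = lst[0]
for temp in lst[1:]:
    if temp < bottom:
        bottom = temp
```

Minimum of [4, 8, 3, 22, 8]
`bottom` takes the values: 4 → 3

Answer: 3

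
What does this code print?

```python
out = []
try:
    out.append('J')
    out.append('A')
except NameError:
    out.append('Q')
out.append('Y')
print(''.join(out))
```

Execution trace: 'J' (try body) → 'A' (try body, no exception) → 'Y' (after the try/except). Output: JAY

Answer: JAY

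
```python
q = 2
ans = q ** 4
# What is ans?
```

Trace:
`q = 2` → q = 2
`ans = q ** 4` → ans = 16
So ans = 16

Answer: 16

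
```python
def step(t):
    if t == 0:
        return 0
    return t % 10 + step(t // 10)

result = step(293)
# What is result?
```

Sum of digits of 293: 3 + 9 + 2 = 14

Answer: 14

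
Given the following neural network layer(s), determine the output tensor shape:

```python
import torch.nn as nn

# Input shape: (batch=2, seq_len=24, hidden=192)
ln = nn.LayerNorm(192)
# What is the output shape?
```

Input: (2, 24, 192) -> Output: (2, 24, 192)

Answer: (2, 24, 192)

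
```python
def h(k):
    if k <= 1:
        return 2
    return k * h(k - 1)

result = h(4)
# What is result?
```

h(4) = 4 * 3 * 2 * 2 = 48

Answer: 48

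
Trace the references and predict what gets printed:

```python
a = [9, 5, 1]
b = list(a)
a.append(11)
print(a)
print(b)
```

Key concept: list() constructor creates copy.
Step by step:
`a = [9, 5, 1]` → a = [9, 5, 1]
`b = list(a)` → b = [9, 5, 1]
`a.append(11)` → a = [9, 5, 1, 11]
`print(a)` → prints [9, 5, 1, 11]
`print(b)` → prints [9, 5, 1]

Answer:
[9, 5, 1, 11]
[9, 5, 1]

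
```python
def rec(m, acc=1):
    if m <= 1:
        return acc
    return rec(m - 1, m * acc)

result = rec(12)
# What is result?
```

Accumulator trace (n, acc): (12, 1) -> (11, 12) -> (10, 132) -> (9, 1320) -> (8, 11880) -> (7, 95040) -> (6, 665280) -> (5, 3991680) -> (4, 19958400) -> (3, 79833600) -> (2, 239500800) -> (1, 479001600) -> return 479001600

Answer: 479001600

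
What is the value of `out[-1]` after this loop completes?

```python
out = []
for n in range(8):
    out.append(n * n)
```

Last element of squares 0 to 7
`out` takes the values: [] → [0] → [0, 1] → [0, 1, 4] → [0, 1, 4, 9] → [0, 1, 4, 9, 16] → [0, 1, 4, 9, 16, 25] → [0, 1, 4, 9, 16, 25, 36] → [0, 1, 4, 9, 16, 25, 36, 49]
So `out[-1]` = 49

Answer: 49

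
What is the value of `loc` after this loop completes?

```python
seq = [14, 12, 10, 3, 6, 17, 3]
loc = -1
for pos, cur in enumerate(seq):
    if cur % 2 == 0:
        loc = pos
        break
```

First even number index in [14, 12, 10, 3, 6, 17, 3]
`loc` takes the values: -1 → 0

Answer: 0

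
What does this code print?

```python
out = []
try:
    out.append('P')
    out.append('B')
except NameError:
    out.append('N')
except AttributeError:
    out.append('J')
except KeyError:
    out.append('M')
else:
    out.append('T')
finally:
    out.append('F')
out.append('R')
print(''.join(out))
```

Execution trace: 'P' (try body) → 'B' (try body, no exception) → 'T' (else) → 'F' (finally) → 'R' (after the try/except). Output: PBTFR

Answer: PBTFR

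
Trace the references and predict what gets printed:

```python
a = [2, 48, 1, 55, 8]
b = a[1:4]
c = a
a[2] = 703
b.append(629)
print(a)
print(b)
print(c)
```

Key concept: slice vs alias.
Step by step:
`a = [2, 48, 1, 55, 8]` → a = [2, 48, 1, 55, 8]
`b = a[1:4]` → b = [48, 1, 55]
`c = a` → c = [2, 48, 1, 55, 8] (same object as a)
`a[2] = 703` → a = [2, 48, 703, 55, 8] (same object as c); c = [2, 48, 703, 55, 8] (same object as a)
`b.append(629)` → b = [48, 1, 55, 629]
`print(a)` → prints [2, 48, 703, 55, 8]
`print(b)` → prints [48, 1, 55, 629]
`print(c)` → prints [2, 48, 703, 55, 8]

Answer:
[2, 48, 703, 55, 8]
[48, 1, 55, 629]
[2, 48, 703, 55, 8]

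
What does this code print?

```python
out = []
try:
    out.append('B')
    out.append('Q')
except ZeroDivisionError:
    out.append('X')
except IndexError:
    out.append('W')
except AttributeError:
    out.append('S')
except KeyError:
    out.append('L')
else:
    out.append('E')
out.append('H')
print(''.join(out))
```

Execution trace: 'B' (try body) → 'Q' (try body, no exception) → 'E' (else) → 'H' (after the try/except). Output: BQEH

Answer: BQEH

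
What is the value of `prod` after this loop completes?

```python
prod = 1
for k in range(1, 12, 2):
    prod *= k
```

Product of 1, 3, 5, ... up to 11
`prod` takes the values: 1 → 3 → 15 → 105 → 945 → 10395

Answer: 10395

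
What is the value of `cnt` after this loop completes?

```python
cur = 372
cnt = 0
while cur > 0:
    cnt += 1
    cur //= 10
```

Count digits by repeated division by 10
`cnt` takes the values: 0 → 1 → 2 → 3

Answer: 3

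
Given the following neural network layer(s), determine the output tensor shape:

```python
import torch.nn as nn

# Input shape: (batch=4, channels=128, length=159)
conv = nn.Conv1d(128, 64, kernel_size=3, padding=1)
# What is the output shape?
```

Input: (4, 128, 159) -> Output: (4, 64, 159)

Answer: (4, 64, 159)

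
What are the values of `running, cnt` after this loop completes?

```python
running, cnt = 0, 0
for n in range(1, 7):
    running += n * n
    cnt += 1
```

Sum of squares and count
`running, cnt` takes the values: (0, 0) → (1, 0) → (1, 1) → (5, 1) → (5, 2) → (14, 2) → (14, 3) → (30, 3) → (30, 4) → (55, 4) → (55, 5) → (91, 5) → (91, 6)

Answer: 91, 6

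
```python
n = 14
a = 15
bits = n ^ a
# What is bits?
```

Trace:
`n = 14` → n = 14
`a = 15` → a = 15
`bits = n ^ a` → bits = 1
So bits = 1

Answer: 1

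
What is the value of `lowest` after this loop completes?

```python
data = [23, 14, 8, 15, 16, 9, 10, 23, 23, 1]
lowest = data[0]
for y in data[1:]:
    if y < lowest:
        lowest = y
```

Minimum of [23, 14, 8, 15, 16, 9, 10, 23, 23, 1]
`lowest` takes the values: 23 → 14 → 8 → 1

Answer: 1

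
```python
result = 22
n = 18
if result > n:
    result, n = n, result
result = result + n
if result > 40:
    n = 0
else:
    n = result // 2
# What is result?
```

Trace:
`result = 22` → result = 22
`n = 18` → n = 18
`if result > n: ...` → result > n is True → result = 18; n = 22
`result = result + n` → result = 40
`if result > 40: ...` → result > 40 is False, take else branch → n = 20
So result = 40

Answer: 40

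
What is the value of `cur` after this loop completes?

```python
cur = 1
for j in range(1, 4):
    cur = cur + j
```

Start at 1, add 1 through 3
`cur` takes the values: 1 → 2 → 4 → 7

Answer: 7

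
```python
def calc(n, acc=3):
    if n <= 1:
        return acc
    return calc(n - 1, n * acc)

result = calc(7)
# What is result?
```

Accumulator trace (n, acc): (7, 3) -> (6, 21) -> (5, 126) -> (4, 630) -> (3, 2520) -> (2, 7560) -> (1, 15120) -> return 15120

Answer: 15120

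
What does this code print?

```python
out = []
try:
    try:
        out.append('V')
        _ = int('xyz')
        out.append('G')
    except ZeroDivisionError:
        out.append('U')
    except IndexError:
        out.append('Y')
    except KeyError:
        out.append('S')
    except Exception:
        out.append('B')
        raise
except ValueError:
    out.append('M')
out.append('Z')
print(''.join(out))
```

Execution trace: 'V' (inner try body) → 'B' (inner except Exception) → 'M' (outer except ValueError) → 'Z' (after the try/except). Output: VBMZ

Answer: VBMZ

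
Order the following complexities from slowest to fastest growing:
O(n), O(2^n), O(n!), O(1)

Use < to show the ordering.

Ordered by growth rate: O(1) < O(n) < O(2^n) < O(n!)

Answer: O(1) < O(n) < O(2^n) < O(n!)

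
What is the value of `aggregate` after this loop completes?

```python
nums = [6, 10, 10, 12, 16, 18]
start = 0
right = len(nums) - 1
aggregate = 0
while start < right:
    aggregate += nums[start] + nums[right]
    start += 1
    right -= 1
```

Sum of pairs from ends
`aggregate` takes the values: 0 → 24 → 50 → 72

Answer: 72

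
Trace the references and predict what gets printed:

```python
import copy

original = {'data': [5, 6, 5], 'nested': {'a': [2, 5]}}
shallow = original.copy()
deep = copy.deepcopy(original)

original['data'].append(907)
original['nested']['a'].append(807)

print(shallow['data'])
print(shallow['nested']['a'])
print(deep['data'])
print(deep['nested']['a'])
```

Key concept: comparing shallow vs deep copy.
Step by step:
`original = {'data': [5, 6, 5], 'nested': {'a': [2, 5]}}` → original = {'data': [5, 6, 5], 'nested': {'a': [2, 5]}}
`shallow = original.copy()` → shallow = {'data': [5, 6, 5], 'nested': {'a': [2, 5]}}
`deep = copy.deepcopy(original)` → deep = {'data': [5, 6, 5], 'nested': {'a': [2, 5]}}
`original['data'].append(907)` → original = {'data': [5, 6, 5, 907], 'nested': {'a': [2, 5]}}; shallow = {'data': [5, 6, 5, 907], 'nested': {'a': [2, 5]}}
`original['nested']['a'].append(807)` → original = {'data': [5, 6, 5, 907], 'nested': {'a': [2, 5, 807]}}; shallow = {'data': [5, 6, 5, 907], 'nested': {'a': [2, 5, 807]}}
`print(shallow['data'])` → prints [5, 6, 5, 907]
`print(shallow['nested']['a'])` → prints [2, 5, 807]
`print(deep['data'])` → prints [5, 6, 5]
`print(deep['nested']['a'])` → prints [2, 5]

Answer:
[5, 6, 5, 907]
[2, 5, 807]
[5, 6, 5]
[2, 5]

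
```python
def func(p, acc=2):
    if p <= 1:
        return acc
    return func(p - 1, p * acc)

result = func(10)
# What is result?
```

Accumulator trace (n, acc): (10, 2) -> (9, 20) -> (8, 180) -> (7, 1440) -> (6, 10080) -> (5, 60480) -> (4, 302400) -> (3, 1209600) -> (2, 3628800) -> (1, 7257600) -> return 7257600

Answer: 7257600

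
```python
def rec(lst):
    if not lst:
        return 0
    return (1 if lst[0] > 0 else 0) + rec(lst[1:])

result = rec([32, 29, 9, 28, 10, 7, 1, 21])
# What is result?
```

Count of positive elements in [32, 29, 9, 28, 10, 7, 1, 21] = 8

Answer: 8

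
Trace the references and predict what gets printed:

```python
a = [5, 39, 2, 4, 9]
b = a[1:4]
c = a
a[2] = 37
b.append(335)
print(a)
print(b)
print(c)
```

Key concept: slice vs alias.
Step by step:
`a = [5, 39, 2, 4, 9]` → a = [5, 39, 2, 4, 9]
`b = a[1:4]` → b = [39, 2, 4]
`c = a` → c = [5, 39, 2, 4, 9] (same object as a)
`a[2] = 37` → a = [5, 39, 37, 4, 9] (same object as c); c = [5, 39, 37, 4, 9] (same object as a)
`b.append(335)` → b = [39, 2, 4, 335]
`print(a)` → prints [5, 39, 37, 4, 9]
`print(b)` → prints [39, 2, 4, 335]
`print(c)` → prints [5, 39, 37, 4, 9]

Answer:
[5, 39, 37, 4, 9]
[39, 2, 4, 335]
[5, 39, 37, 4, 9]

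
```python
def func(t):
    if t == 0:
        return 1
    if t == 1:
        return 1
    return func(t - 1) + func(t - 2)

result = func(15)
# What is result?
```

Build up from base cases: func(0)=1, func(1)=1, func(2)=2, func(3)=3, func(4)=5, func(5)=8, func(6)=13, ..., func(15)=987

Answer: 987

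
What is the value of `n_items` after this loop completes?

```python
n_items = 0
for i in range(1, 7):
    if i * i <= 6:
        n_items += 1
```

Count numbers where i² ≤ 6
`n_items` takes the values: 0 → 1 → 2

Answer: 2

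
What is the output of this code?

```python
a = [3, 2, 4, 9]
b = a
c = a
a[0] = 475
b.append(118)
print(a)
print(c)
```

Key concept: multiple aliases.
Step by step:
`a = [3, 2, 4, 9]` → a = [3, 2, 4, 9]
`b = a` → b = [3, 2, 4, 9] (same object as a)
`c = a` → c = [3, 2, 4, 9] (same object as a, b)
`a[0] = 475` → a = [475, 2, 4, 9] (same object as b, c); b = [475, 2, 4, 9] (same object as a, c); c = [475, 2, 4, 9] (same object as a, b)
`b.append(118)` → a = [475, 2, 4, 9, 118] (same object as b, c); b = [475, 2, 4, 9, 118] (same object as a, c); c = [475, 2, 4, 9, 118] (same object as a, b)
`print(a)` → prints [475, 2, 4, 9, 118]
`print(c)` → prints [475, 2, 4, 9, 118]

Answer:
[475, 2, 4, 9, 118]
[475, 2, 4, 9, 118]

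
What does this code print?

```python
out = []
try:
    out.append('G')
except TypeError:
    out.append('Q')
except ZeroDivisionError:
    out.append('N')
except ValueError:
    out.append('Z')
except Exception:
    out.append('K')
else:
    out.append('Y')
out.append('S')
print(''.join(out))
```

Execution trace: 'G' (try body, no exception) → 'Y' (else) → 'S' (after the try/except). Output: GYS

Answer: GYS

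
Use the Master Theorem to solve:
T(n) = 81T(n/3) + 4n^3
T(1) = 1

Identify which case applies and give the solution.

a=81, b=3, f(n)=4n^3. log_3(81) = 4. Since c=3 < 4, Case 1 applies: T(n) = Θ(n^log_b(a)) = O(n^4).

Answer: O(n^4) - Case 1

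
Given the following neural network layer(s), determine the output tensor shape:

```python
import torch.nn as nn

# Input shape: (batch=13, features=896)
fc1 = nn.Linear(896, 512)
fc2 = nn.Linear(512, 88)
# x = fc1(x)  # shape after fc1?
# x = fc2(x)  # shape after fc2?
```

Input: (13, 896) -> after fc1: (13, 512) -> Output: (13, 88)

Answer: (13, 88)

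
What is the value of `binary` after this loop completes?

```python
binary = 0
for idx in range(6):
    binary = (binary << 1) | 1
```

Build 6 consecutive 1-bits: 0b111111
`binary` takes the values: 0 → 1 → 3 → 7 → 15 → 31 → 63

Answer: 63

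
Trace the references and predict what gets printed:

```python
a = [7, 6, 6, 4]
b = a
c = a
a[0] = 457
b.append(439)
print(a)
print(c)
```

Key concept: multiple aliases.
Step by step:
`a = [7, 6, 6, 4]` → a = [7, 6, 6, 4]
`b = a` → b = [7, 6, 6, 4] (same object as a)
`c = a` → c = [7, 6, 6, 4] (same object as a, b)
`a[0] = 457` → a = [457, 6, 6, 4] (same object as b, c); b = [457, 6, 6, 4] (same object as a, c); c = [457, 6, 6, 4] (same object as a, b)
`b.append(439)` → a = [457, 6, 6, 4, 439] (same object as b, c); b = [457, 6, 6, 4, 439] (same object as a, c); c = [457, 6, 6, 4, 439] (same object as a, b)
`print(a)` → prints [457, 6, 6, 4, 439]
`print(c)` → prints [457, 6, 6, 4, 439]

Answer:
[457, 6, 6, 4, 439]
[457, 6, 6, 4, 439]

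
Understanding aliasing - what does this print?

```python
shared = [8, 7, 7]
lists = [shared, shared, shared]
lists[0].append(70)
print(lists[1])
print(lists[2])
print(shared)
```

Key concept: list of same reference.
Step by step:
`shared = [8, 7, 7]` → shared = [8, 7, 7]
`lists = [shared, shared, shared]` → lists = [[8, 7, 7], [8, 7, 7], [8, 7, 7]]
`lists[0].append(70)` → shared = [8, 7, 7, 70]; lists = [[8, 7, 7, 70], [8, 7, 7, 70], [8, 7, 7, 70]]
`print(lists[1])` → prints [8, 7, 7, 70]
`print(lists[2])` → prints [8, 7, 7, 70]
`print(shared)` → prints [8, 7, 7, 70]

Answer:
[8, 7, 7, 70]
[8, 7, 7, 70]
[8, 7, 7, 70]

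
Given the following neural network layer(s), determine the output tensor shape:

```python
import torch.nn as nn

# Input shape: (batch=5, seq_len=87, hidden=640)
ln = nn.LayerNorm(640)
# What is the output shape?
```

Input: (5, 87, 640) -> Output: (5, 87, 640)

Answer: (5, 87, 640)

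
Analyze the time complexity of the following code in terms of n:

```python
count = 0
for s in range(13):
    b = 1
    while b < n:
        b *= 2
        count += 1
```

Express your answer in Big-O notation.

Each loop level contributes: 1 × log n. Multiplying the contributions gives O(log n).

Answer: O(log n)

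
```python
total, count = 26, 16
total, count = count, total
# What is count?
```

Trace:
`total, count = 26, 16` → total = 26; count = 16
`total, count = count, total` → total = 16; count = 26
So count = 26

Answer: 26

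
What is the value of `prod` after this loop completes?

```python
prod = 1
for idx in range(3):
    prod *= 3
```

3^3 = 27
`prod` takes the values: 1 → 3 → 9 → 27

Answer: 27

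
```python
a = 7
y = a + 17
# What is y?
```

Trace:
`a = 7` → a = 7
`y = a + 17` → y = 24
So y = 24

Answer: 24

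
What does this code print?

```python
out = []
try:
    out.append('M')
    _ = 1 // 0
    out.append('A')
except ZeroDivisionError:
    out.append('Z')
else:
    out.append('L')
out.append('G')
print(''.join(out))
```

Execution trace: 'M' (try body) → 'Z' (except ZeroDivisionError) → 'G' (after the try/except). Output: MZG

Answer: MZG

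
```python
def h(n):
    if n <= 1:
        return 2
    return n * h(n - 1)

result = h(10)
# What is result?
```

h(10) = 10 * 9 * 8 * 7 * 6 * 5 * 4 * 3 * 2 * 2 = 7257600

Answer: 7257600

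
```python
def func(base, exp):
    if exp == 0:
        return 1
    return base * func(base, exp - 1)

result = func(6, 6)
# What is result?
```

func(6, 6) = 6 * 6 * 6 * 6 * 6 * 6 = 46656

Answer: 46656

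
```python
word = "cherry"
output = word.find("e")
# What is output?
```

Trace:
`word = "cherry"` → word = 'cherry'
`output = word.find("e")` → output = 2
So output = 2

Answer: 2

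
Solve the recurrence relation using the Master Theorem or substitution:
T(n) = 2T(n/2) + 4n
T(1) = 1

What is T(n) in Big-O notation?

By Master Theorem: a=2, b=2, f(n)=4n. Since log_2(2) = 1 and f(n) = Θ(n^1), Case 2 applies. T(n) = O(n log n).

Answer: O(n log n)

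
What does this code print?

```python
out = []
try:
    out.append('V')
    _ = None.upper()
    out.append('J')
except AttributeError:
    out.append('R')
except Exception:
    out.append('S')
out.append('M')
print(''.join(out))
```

Execution trace: 'V' (try body) → 'R' (except AttributeError) → 'M' (after the try/except). Output: VRM

Answer: VRM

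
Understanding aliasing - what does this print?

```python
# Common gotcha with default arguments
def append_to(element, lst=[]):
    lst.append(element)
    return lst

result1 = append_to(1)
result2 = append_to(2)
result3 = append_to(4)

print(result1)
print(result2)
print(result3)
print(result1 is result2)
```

Key concept: mutable default argument gotcha.
Step by step:
`result1 = append_to(1)` → result1 = [1]
`result2 = append_to(2)` → result1 = [1, 2] (same object as result2); result2 = [1, 2] (same object as result1)
`result3 = append_to(4)` → result1 = [1, 2, 4] (same object as result2, result3); result2 = [1, 2, 4] (same object as result1, result3); result3 = [1, 2, 4] (same object as result1, result2)
`print(result1)` → prints [1, 2, 4]
`print(result2)` → prints [1, 2, 4]
`print(result3)` → prints [1, 2, 4]
`print(result1 is result2)` → prints True

Answer:
[1, 2, 4]
[1, 2, 4]
[1, 2, 4]
True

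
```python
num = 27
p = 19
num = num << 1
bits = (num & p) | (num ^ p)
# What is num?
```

Trace:
`num = 27` → num = 27
`p = 19` → p = 19
`num = num << 1` → num = 54
`bits = (num & p) | (num ^ p)` → bits = 55
So num = 54

Answer: 54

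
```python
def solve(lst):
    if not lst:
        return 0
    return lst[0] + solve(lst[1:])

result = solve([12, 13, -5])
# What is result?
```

12 + 13 + (-5) + 0 = 20

Answer: 20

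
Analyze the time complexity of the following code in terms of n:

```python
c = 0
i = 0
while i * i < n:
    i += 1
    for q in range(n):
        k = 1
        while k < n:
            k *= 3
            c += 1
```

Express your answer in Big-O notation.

Each loop level contributes: √n × n × log n. Multiplying the contributions gives O(n√n log n).

Answer: O(n√n log n)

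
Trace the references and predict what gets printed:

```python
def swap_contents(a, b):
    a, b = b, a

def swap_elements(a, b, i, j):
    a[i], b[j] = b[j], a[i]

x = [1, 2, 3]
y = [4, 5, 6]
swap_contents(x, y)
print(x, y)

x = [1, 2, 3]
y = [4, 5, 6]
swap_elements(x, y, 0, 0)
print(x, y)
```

Key concept: parameter rebinding vs mutation.
Step by step:
`x = [1, 2, 3]` → x = [1, 2, 3]
`y = [4, 5, 6]` → y = [4, 5, 6]
`swap_contents(x, y)` → no visible change to tracked variables
`print(x, y)` → prints [1, 2, 3] [4, 5, 6]
`x = [1, 2, 3]` → x = [1, 2, 3]
`y = [4, 5, 6]` → y = [4, 5, 6]
`swap_elements(x, y, 0, 0)` → x = [4, 2, 3]; y = [1, 5, 6]
`print(x, y)` → prints [4, 2, 3] [1, 5, 6]

Answer:
[1, 2, 3] [4, 5, 6]
[4, 2, 3] [1, 5, 6]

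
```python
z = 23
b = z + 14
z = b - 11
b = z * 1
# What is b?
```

Trace:
`z = 23` → z = 23
`b = z + 14` → b = 37
`z = b - 11` → z = 26
`b = z * 1` → b = 26
So b = 26

Answer: 26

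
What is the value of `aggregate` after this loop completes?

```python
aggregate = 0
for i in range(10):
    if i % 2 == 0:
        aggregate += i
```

Sum of even numbers 0 to 9
`aggregate` takes the values: 0 → 2 → 6 → 12 → 20

Answer: 20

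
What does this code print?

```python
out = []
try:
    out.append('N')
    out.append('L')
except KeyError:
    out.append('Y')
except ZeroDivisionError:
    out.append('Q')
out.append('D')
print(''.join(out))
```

Execution trace: 'N' (try body) → 'L' (try body, no exception) → 'D' (after the try/except). Output: NLD

Answer: NLD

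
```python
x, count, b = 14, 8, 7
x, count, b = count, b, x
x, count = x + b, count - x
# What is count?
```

Trace:
`x, count, b = 14, 8, 7` → x = 14; count = 8; b = 7
`x, count, b = count, b, x` → x = 8; count = 7; b = 14
`x, count = x + b, count - x` → x = 22; count = -1
So count = -1

Answer: -1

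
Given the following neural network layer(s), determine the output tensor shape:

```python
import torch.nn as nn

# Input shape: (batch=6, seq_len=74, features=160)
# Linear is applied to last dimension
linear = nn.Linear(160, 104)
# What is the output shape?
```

Input: (6, 74, 160) -> Output: (6, 74, 104)

Answer: (6, 74, 104)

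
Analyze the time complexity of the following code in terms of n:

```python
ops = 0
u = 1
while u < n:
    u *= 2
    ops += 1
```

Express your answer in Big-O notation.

Each loop level contributes: log n. Multiplying the contributions gives O(log n).

Answer: O(log n)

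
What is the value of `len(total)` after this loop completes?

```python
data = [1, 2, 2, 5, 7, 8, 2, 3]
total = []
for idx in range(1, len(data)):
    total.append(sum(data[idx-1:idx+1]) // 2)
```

Number of 2-element averages
`total` takes the values: [] → [1] → [1, 2] → [1, 2, 3] → [1, 2, 3, 6] → [1, 2, 3, 6, 7] → [1, 2, 3, 6, 7, 5] → [1, 2, 3, 6, 7, 5, 2]
So `len(total)` = 7

Answer: 7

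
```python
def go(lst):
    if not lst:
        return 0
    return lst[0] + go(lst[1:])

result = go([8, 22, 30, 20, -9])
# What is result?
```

8 + 22 + 30 + 20 + (-9) + 0 = 71

Answer: 71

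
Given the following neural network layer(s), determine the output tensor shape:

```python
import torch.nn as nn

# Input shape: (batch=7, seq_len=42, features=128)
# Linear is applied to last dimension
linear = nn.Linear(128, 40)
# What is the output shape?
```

Input: (7, 42, 128) -> Output: (7, 42, 40)

Answer: (7, 42, 40)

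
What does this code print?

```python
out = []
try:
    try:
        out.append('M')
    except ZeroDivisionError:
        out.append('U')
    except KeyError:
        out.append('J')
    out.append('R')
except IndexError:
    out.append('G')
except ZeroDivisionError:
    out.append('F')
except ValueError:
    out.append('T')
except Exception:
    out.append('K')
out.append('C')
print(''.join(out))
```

Execution trace: 'M' (inner try body, no exception) → 'R' (try body, no exception) → 'C' (after the try/except). Output: MRC

Answer: MRC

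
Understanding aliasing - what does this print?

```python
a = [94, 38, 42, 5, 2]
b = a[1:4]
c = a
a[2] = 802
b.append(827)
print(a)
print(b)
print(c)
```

Key concept: slice vs alias.
Step by step:
`a = [94, 38, 42, 5, 2]` → a = [94, 38, 42, 5, 2]
`b = a[1:4]` → b = [38, 42, 5]
`c = a` → c = [94, 38, 42, 5, 2] (same object as a)
`a[2] = 802` → a = [94, 38, 802, 5, 2] (same object as c); c = [94, 38, 802, 5, 2] (same object as a)
`b.append(827)` → b = [38, 42, 5, 827]
`print(a)` → prints [94, 38, 802, 5, 2]
`print(b)` → prints [38, 42, 5, 827]
`print(c)` → prints [94, 38, 802, 5, 2]

Answer:
[94, 38, 802, 5, 2]
[38, 42, 5, 827]
[94, 38, 802, 5, 2]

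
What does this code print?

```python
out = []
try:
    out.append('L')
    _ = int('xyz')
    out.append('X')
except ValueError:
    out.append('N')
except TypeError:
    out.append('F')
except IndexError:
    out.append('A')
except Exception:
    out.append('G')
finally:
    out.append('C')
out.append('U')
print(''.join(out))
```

Execution trace: 'L' (try body) → 'N' (except ValueError) → 'C' (finally) → 'U' (after the try/except). Output: LNCU

Answer: LNCU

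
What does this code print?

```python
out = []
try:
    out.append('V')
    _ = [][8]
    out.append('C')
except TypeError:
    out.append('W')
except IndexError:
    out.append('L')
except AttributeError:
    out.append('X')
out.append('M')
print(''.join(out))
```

Execution trace: 'V' (try body) → 'L' (except IndexError) → 'M' (after the try/except). Output: VLM

Answer: VLM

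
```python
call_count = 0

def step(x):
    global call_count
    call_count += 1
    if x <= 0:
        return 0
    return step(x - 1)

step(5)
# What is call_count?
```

Linear recursion stepping by 1: 6 calls from x=5 down to ≤0.

Answer: 6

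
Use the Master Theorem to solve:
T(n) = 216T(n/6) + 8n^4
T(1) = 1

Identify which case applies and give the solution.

a=216, b=6, f(n)=8n^4. log_6(216) = 3. Since c=4 > 3 and the regularity condition holds (216(n/6)^4 = (216/6^4)n^4 with 216/6^4 < 1), Case 3 applies: T(n) = Θ(f(n)) = O(n^4).

Answer: O(n^4) - Case 3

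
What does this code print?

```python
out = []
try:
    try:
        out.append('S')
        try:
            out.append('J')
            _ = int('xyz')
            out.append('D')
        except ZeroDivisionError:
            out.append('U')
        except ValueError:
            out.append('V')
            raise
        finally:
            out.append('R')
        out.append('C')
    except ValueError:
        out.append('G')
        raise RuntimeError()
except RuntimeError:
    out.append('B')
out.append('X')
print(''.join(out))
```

Execution trace: 'S' (try body) → 'J' (inner try body) → 'V' (inner except ValueError) → 'R' (inner finally) → 'G' (except ValueError) → 'B' (outer except RuntimeError) → 'X' (after the try/except). Output: SJVRGBX

Answer: SJVRGBX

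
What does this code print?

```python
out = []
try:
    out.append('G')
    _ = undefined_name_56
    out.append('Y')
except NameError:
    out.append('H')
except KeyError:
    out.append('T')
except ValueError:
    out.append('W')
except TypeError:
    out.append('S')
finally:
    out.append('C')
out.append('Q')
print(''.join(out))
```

Execution trace: 'G' (try body) → 'H' (except NameError) → 'C' (finally) → 'Q' (after the try/except). Output: GHCQ

Answer: GHCQ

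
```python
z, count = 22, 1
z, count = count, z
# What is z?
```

Trace:
`z, count = 22, 1` → z = 22; count = 1
`z, count = count, z` → z = 1; count = 22
So z = 1

Answer: 1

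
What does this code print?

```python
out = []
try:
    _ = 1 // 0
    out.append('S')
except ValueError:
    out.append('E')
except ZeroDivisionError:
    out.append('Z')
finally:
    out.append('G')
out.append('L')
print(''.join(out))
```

Execution trace: 'Z' (except ZeroDivisionError) → 'G' (finally) → 'L' (after the try/except). Output: ZGL

Answer: ZGL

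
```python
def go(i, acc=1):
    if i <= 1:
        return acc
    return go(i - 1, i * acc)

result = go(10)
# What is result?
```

Accumulator trace (n, acc): (10, 1) -> (9, 10) -> (8, 90) -> (7, 720) -> (6, 5040) -> (5, 30240) -> (4, 151200) -> (3, 604800) -> (2, 1814400) -> (1, 3628800) -> return 3628800

Answer: 3628800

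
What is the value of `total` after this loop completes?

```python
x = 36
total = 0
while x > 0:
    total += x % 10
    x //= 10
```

Sum digits of 36
`total` takes the values: 0 → 6 → 9

Answer: 9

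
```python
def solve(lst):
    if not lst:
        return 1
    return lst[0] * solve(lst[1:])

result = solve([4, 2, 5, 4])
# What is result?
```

Product over [4, 2, 5, 4] = 4 * 2 * 5 * 4 = 160

Answer: 160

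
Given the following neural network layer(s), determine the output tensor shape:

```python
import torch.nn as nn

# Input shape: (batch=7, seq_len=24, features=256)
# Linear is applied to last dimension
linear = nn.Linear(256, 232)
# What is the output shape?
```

Input: (7, 24, 256) -> Output: (7, 24, 232)

Answer: (7, 24, 232)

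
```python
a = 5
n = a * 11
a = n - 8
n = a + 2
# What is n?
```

Trace:
`a = 5` → a = 5
`n = a * 11` → n = 55
`a = n - 8` → a = 47
`n = a + 2` → n = 49
So n = 49

Answer: 49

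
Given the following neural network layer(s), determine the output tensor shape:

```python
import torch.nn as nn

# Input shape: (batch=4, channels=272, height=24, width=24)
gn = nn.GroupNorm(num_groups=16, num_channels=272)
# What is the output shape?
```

Input: (4, 272, 24, 24) -> Output: (4, 272, 24, 24)

Answer: (4, 272, 24, 24)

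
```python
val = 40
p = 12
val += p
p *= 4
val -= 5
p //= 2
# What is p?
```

Trace:
`val = 40` → val = 40
`p = 12` → p = 12
`val += p` → val = 52
`p *= 4` → p = 48
`val -= 5` → val = 47
`p //= 2` → p = 24
So p = 24

Answer: 24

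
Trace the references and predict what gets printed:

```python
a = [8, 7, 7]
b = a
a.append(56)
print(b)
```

Key concept: basic list aliasing.
Step by step:
`a = [8, 7, 7]` → a = [8, 7, 7]
`b = a` → b = [8, 7, 7] (same object as a)
`a.append(56)` → a = [8, 7, 7, 56] (same object as b); b = [8, 7, 7, 56] (same object as a)
`print(b)` → prints [8, 7, 7, 56]

Answer: [8, 7, 7, 56]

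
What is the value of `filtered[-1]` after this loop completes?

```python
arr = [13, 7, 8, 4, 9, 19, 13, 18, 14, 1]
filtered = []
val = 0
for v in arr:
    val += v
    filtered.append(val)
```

Cumulative sum ends at 106
`filtered` takes the values: [] → [13] → [13, 20] → [13, 20, 28] → [13, 20, 28, 32] → [13, 20, 28, 32, 41] → [13, 20, 28, 32, 41, 60] → [13, 20, 28, 32, 41, 60, 73] → [13, 20, 28, 32, 41, 60, 73, 91] → [13, 20, 28, 32, 41, 60, 73, 91, 105] → [13, 20, 28, 32, 41, 60, 73, 91, 105, 106]
So `filtered[-1]` = 106

Answer: 106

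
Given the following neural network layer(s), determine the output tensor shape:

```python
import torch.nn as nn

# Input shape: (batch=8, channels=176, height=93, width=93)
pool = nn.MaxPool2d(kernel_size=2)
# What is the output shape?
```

Input: (8, 176, 93, 93) -> Output: (8, 176, 46, 46)

Answer: (8, 176, 46, 46)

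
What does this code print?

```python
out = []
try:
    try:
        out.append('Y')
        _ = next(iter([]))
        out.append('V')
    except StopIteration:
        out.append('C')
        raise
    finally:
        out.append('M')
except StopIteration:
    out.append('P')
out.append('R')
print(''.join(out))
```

Execution trace: 'Y' (try body) → 'C' (except StopIteration) → 'M' (finally) → 'P' (outer except StopIteration) → 'R' (after the try/except). Output: YCMPR

Answer: YCMPR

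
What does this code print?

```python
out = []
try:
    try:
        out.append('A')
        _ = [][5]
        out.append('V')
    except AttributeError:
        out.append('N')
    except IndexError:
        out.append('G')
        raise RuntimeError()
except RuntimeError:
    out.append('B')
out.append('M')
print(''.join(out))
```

Execution trace: 'A' (inner try body) → 'G' (inner except IndexError) → 'B' (outer except RuntimeError) → 'M' (after the try/except). Output: AGBM

Answer: AGBM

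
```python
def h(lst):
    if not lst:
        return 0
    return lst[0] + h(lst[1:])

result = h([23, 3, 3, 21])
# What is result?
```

23 + 3 + 3 + 21 + 0 = 50

Answer: 50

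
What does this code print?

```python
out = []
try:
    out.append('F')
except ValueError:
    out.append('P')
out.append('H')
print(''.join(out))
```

Execution trace: 'F' (try body, no exception) → 'H' (after the try/except). Output: FH

Answer: FH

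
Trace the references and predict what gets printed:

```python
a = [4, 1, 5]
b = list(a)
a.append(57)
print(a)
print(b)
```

Key concept: list() constructor creates copy.
Step by step:
`a = [4, 1, 5]` → a = [4, 1, 5]
`b = list(a)` → b = [4, 1, 5]
`a.append(57)` → a = [4, 1, 5, 57]
`print(a)` → prints [4, 1, 5, 57]
`print(b)` → prints [4, 1, 5]

Answer:
[4, 1, 5, 57]
[4, 1, 5]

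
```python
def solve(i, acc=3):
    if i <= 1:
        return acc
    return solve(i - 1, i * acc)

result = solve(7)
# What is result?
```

Accumulator trace (n, acc): (7, 3) -> (6, 21) -> (5, 126) -> (4, 630) -> (3, 2520) -> (2, 7560) -> (1, 15120) -> return 15120

Answer: 15120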